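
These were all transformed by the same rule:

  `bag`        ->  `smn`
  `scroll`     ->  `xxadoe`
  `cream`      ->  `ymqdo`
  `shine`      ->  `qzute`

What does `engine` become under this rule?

The output letters match the input read backwards, each shifted +12: bag reversed is gab. The word is reversed, then every letter is shifted forward by 12.
Applying it to engine: reverse → enigne; then shift: e+12=q, n+12=z, i+12=u, g+12=s, n+12=z, e+12=q.

qzuszq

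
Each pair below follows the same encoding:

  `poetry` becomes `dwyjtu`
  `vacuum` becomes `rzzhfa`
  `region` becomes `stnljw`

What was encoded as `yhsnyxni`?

distinct

The output letters match the input read backwards, each shifted +5: poetry reversed is yrteop. Two steps: reverse the string, then apply a Caesar shift of +5.
Undoing it on yhsnyxni: shift back: y−5=t, h−5=c, s−5=n, n−5=i, y−5=t, x−5=s, n−5=i, i−5=d → tcnitsid; then reverse → distinct.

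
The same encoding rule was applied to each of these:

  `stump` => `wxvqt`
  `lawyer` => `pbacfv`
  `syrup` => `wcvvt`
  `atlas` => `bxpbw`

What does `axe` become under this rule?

The shift depends on letter class: consonant s→w is +4, but vowel u→v is +1. Vowels shift forward by 1 and consonants shift forward by 4.
Applying it to axe: a(vowel)+1=b, x(cons)+4=b, e(vowel)+1=f.

bbf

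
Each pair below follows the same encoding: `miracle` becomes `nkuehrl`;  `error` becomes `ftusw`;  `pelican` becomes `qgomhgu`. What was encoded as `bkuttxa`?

Letter i (0-indexed) is shifted by i+1, so successive shifts are 1, 2, 3, ….
Undoing it on bkuttxa: b−1=a, k−2=i, u−3=r, t−4=p, t−5=o, x−6=r, a−7=t.

airport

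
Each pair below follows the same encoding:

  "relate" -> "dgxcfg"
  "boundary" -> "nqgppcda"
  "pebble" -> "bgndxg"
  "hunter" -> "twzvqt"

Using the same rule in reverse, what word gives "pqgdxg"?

double

Shifts by position in relate: pos 0: r→d (+12), pos 1: e→g (+2), pos 2: l→x (+12), pos 3: a→c (+2) — repeating every 2. It's a Vigenère-style cipher with numeric key [12,2]: position i shifts by key[i mod 2].
Decoding pqgdxg: p−12=d, q−2=o, g−12=u, d−2=b, x−12=l, g−2=e.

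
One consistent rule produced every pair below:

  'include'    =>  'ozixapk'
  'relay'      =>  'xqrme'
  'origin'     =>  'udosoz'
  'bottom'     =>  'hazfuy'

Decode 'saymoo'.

mosaic

Shifts by position in include: pos 0: i→o (+6), pos 1: n→z (+12), pos 2: c→i (+6), pos 3: l→x (+12) — repeating every 2. A repeating key of period 2 is used — shifts +6, +12 over and over.
Undoing it on saymoo: s−6=m, a−12=o, y−6=s, m−12=a, o−6=i, o−12=c.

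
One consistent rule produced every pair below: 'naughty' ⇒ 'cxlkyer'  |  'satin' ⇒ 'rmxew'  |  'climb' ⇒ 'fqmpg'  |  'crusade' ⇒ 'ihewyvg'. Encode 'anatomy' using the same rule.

The output letters match the input read backwards, each shifted +4: naughty reversed is ythguan. Read the word backwards and shift each letter +4.
For anatomy: reverse → ymotana; then shift: y+4=c, m+4=q, o+4=s, t+4=x, a+4=e, n+4=r, a+4=e.

cqsxere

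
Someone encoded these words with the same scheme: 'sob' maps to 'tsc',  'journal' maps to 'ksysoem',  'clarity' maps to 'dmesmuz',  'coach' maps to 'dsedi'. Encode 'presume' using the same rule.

qsityni

Vowels shift forward by 4 and consonants shift forward by 1.
For presume: p(cons)+1=q, r(cons)+1=s, e(vowel)+4=i, s(cons)+1=t, u(vowel)+4=y, m(cons)+1=n, e(vowel)+4=i.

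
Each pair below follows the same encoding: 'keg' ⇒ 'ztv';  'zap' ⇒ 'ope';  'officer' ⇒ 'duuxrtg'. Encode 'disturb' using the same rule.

sxhijgq

Compare letters: k→z is +15, e→t is +15, g→v is +15 — a constant shift. This is a Caesar cipher with shift 15.
On disturb: d+15=s, i+15=x, s+15=h, t+15=i, u+15=j, r+15=g, b+15=q.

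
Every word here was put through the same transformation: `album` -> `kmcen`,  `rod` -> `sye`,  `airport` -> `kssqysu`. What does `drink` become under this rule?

essol

The shift depends on letter class: consonant l→m is +1, but vowel a→k is +10. Vowels shift forward by 10 and consonants shift forward by 1.
Applying it to drink: d(cons)+1=e, r(cons)+1=s, i(vowel)+10=s, n(cons)+1=o, k(cons)+1=l.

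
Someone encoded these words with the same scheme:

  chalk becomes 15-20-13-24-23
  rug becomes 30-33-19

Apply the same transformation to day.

16-13-37

c is letter #3 and maps to 15: an offset of 12. Each letter is replaced by its alphabet position (a=1..z=26) + 12.
Applying it to day: d=4→16, a=1→13, y=25→37.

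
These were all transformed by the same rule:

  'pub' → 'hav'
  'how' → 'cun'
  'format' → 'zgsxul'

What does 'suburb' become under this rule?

hxahay

The word is reversed, then every letter is shifted forward by 6.
On suburb: reverse → brubus; then shift: b+6=h, r+6=x, u+6=a, b+6=h, u+6=a, s+6=y.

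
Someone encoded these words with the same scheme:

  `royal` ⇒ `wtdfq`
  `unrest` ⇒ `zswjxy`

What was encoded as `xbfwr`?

Compare letters: r→w is +5, o→t is +5, y→d is +5 — a constant shift. Every letter moves 5 places later in the alphabet, wrapping around z→a.
Decoding xbfwr: x−5=s, b−5=w, f−5=a, w−5=r, r−5=m.

swarm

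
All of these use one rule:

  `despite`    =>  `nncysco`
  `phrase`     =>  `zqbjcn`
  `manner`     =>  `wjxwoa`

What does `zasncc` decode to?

The shifts repeat in a cycle of length 2: positions 0,1,… shift by +10, +9, then the pattern repeats.
Undoing it on zasncc: z−10=p, a−9=r, s−10=i, n−9=e, c−10=s, c−9=t.

priest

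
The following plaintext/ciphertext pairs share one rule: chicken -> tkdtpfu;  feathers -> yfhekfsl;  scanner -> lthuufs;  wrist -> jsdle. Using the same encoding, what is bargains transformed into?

ahsrhdul

c(2)→t(19) and h(7)→k(10) fit y≡19x+7 (mod 26); the inverse of 19 mod 26 is 11. Treating letters as 0–25, the rule is x ↦ 19x + 7 (mod 26).
On bargains: b(1)→19·1+7≡0=a; a(0)→19·0+7≡7=h; r(17)→19·17+7≡18=s; g(6)→19·6+7≡17=r; a(0)→19·0+7≡7=h; i(8)→19·8+7≡3=d; n(13)→19·13+7≡20=u; s(18)→19·18+7≡11=l (all mod 26).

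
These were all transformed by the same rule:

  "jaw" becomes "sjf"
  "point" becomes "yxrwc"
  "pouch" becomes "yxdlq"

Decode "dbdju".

Compare letters: j→s is +9, a→j is +9, w→f is +9 — a constant shift. Every letter moves 9 places later in the alphabet, wrapping around z→a.
Undoing it on dbdju: d−9=u, b−9=s, d−9=u, j−9=a, u−9=l.

usual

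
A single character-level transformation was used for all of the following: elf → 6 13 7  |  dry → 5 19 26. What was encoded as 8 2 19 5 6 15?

garden

e is letter #5 and maps to 6: an offset of 1. Letters become their 1-based position plus 1 (so a→2, b→3, …).
Reversing it on 8 2 19 5 6 15: 8→(8−1)÷1=7=g, 2→(2−1)÷1=1=a, 19→(19−1)÷1=18=r, 5→(5−1)÷1=4=d, 6→(6−1)÷1=5=e, 15→(15−1)÷1=14=n.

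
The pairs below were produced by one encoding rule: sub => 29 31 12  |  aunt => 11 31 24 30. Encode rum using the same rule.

28 31 23

s is letter #19 and maps to 29: an offset of 10. Each letter is replaced by its alphabet position (a=1..z=26) + 10.
Applying it to rum: r=18→28, u=21→31, m=13→23.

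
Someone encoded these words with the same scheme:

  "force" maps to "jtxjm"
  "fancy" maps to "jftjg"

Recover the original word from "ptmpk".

In force: f→j is +4, o→t is +5, r→x is +6, c→j is +7 — the shift increases by 1 each position. Letter i (0-indexed) is shifted by i+4, so successive shifts are 4, 5, 6, ….
Undoing it on ptmpk: p−4=l, t−5=o, m−6=g, p−7=i, k−8=c.

logic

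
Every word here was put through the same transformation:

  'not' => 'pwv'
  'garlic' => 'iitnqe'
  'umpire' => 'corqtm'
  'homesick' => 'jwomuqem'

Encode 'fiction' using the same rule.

hqevqwp

The shift depends on letter class: consonant n→p is +2, but vowel o→w is +8. The rule splits by letter class: vowels +8, consonants +2.
Applying it to fiction: f(cons)+2=h, i(vowel)+8=q, c(cons)+2=e, t(cons)+2=v, i(vowel)+8=q, o(vowel)+8=w, n(cons)+2=p.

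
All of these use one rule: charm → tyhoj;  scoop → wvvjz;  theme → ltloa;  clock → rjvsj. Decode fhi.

bay

The output letters match the input read backwards, each shifted +7: charm reversed is mrahc. Read the word backwards and shift each letter +7.
Reversing it on fhi: shift back: f−7=y, h−7=a, i−7=b → yab; then reverse → bay.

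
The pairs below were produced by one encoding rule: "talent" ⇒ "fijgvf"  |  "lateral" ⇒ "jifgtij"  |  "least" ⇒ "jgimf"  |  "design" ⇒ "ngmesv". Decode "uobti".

cobra

t(19)→f(5) and a(0)→i(8) fit y≡19x+8 (mod 26); the inverse of 19 mod 26 is 11. This is an affine cipher: with a=0,…,z=25, each position x becomes (19x+8) mod 26.
Reversing it on uobti: u(20)→11·(20−8)≡2=c; o(14)→11·(14−8)≡14=o; b(1)→11·(1−8)≡1=b; t(19)→11·(19−8)≡17=r; i(8)→11·(8−8)≡0=a (all mod 26).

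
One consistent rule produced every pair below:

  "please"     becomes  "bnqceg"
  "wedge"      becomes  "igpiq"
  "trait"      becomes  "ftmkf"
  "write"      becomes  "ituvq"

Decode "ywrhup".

muffin

Shifts by position in please: pos 0: p→b (+12), pos 1: l→n (+2), pos 2: e→q (+12), pos 3: a→c (+2) — repeating every 2. It's a Vigenère-style cipher with numeric key [12,2]: position i shifts by key[i mod 2].
Undoing it on ywrhup: y−12=m, w−2=u, r−12=f, h−2=f, u−12=i, p−2=n.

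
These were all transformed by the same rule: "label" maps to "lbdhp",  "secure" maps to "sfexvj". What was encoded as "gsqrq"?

groom

In label: l→l is +0, a→b is +1, b→d is +2, e→h is +3 — the shift increases by 1 each position. Each letter shifts forward by its position index (0, 1, 2, …) — the shift grows by one for each successive letter.
Reversing it on gsqrq: g−0=g, s−1=r, q−2=o, r−3=o, q−4=m.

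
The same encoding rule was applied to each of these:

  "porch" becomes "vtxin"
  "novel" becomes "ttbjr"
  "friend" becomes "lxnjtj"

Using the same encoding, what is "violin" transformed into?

The shift depends on letter class: consonant p→v is +6, but vowel o→t is +5. The rule splits by letter class: vowels +5, consonants +6.
On violin: v(cons)+6=b, i(vowel)+5=n, o(vowel)+5=t, l(cons)+6=r, i(vowel)+5=n, n(cons)+6=t.

bntrnt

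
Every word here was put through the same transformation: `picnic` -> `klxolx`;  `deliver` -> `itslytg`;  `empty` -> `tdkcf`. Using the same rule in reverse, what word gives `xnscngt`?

culture

This is an affine cipher: with a=0,…,z=25, each position x becomes (11x+1) mod 26.
Undoing it on xnscngt: x(23)→19·(23−1)≡2=c; n(13)→19·(13−1)≡20=u; s(18)→19·(18−1)≡11=l; c(2)→19·(2−1)≡19=t; n(13)→19·(13−1)≡20=u; g(6)→19·(6−1)≡17=r; t(19)→19·(19−1)≡4=e (all mod 26).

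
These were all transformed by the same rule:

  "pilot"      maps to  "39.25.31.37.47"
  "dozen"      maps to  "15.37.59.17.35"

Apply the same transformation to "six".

With a=1..z=26, the number is 2·pos + 7.
Applying it to six: s=19→45, i=9→25, x=24→55.

45.25.55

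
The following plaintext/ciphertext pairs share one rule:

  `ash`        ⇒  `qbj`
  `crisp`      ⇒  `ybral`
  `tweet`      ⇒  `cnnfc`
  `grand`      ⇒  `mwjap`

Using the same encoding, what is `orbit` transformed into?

crkax

The output letters match the input read backwards, each shifted +9: ash reversed is hsa. Read the word backwards and shift each letter +9.
For orbit: reverse → tibro; then shift: t+9=c, i+9=r, b+9=k, r+9=a, o+9=x.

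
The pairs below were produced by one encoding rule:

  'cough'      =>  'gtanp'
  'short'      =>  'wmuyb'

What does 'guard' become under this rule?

In cough: c→g is +4, o→t is +5, u→a is +6, g→n is +7 — the shift increases by 1 each position. Each letter shifts forward by (position + 4), i.e. 4, 5, 6, … — the shift grows by one for each successive letter.
For guard: g+4=k, u+5=z, a+6=g, r+7=y, d+8=l.

kzgyl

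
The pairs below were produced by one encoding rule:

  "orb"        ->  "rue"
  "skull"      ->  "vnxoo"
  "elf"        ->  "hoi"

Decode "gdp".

dam

This is a Caesar cipher with shift 3.
Undoing it on gdp: g−3=d, d−3=a, p−3=m.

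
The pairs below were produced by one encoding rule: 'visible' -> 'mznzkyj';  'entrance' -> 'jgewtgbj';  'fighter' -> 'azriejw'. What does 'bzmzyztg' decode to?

civilian

v(21)→m(12) and i(8)→z(25) fit y≡17x+19 (mod 26); the inverse of 17 mod 26 is 23. This is an affine cipher: with a=0,…,z=25, each position x becomes (17x+19) mod 26.
Decoding bzmzyztg: b(1)→23·(1−19)≡2=c; z(25)→23·(25−19)≡8=i; m(12)→23·(12−19)≡21=v; z(25)→23·(25−19)≡8=i; y(24)→23·(24−19)≡11=l; z(25)→23·(25−19)≡8=i; t(19)→23·(19−19)≡0=a; g(6)→23·(6−19)≡13=n (all mod 26).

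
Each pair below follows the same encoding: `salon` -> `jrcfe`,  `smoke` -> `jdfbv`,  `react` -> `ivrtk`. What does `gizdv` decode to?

Compare letters: s→j is +17, a→r is +17, l→c is +17 — a constant shift. Each letter is shifted forward by 17 in the alphabet (a Caesar shift of +17).
Decoding gizdv: g−17=p, i−17=r, z−17=i, d−17=m, v−17=e.

prime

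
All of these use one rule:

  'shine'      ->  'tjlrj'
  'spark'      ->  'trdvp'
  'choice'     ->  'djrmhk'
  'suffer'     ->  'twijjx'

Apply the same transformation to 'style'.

tvbpj

Each letter shifts forward by (position + 1), i.e. 1, 2, 3, … — the shift grows by one for each successive letter.
For style: s+1=t, t+2=v, y+3=b, l+4=p, e+5=j.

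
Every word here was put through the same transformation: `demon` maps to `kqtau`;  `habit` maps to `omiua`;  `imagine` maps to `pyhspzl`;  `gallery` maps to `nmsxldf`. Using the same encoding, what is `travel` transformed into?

Shifts by position in demon: pos 0: d→k (+7), pos 1: e→q (+12), pos 2: m→t (+7), pos 3: o→a (+12) — repeating every 2. It's a Vigenère-style cipher with numeric key [7,12]: position i shifts by key[i mod 2].
Applying it to travel: t+7=a, r+12=d, a+7=h, v+12=h, e+7=l, l+12=x.

adhhlx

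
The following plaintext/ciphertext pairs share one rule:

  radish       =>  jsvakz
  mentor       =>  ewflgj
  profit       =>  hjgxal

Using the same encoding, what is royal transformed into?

jgqsd

Compare letters: r→j is +18, a→s is +18, d→v is +18 — a constant shift. Every letter moves 18 places later in the alphabet, wrapping around z→a.
For royal: r+18=j, o+18=g, y+18=q, a+18=s, l+18=d.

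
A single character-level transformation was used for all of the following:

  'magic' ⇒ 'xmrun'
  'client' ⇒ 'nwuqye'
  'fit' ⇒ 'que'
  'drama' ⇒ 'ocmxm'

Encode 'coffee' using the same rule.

naqqqq

The rule splits by letter class: vowels +12, consonants +11.
On coffee: c(cons)+11=n, o(vowel)+12=a, f(cons)+11=q, f(cons)+11=q, e(vowel)+12=q, e(vowel)+12=q.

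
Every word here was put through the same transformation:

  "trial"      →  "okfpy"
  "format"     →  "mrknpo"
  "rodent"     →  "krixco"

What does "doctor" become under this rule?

irtork

This is an affine cipher: with a=0,…,z=25, each position x becomes (15x+15) mod 26.
Applying it to doctor: d(3)→15·3+15≡8=i; o(14)→15·14+15≡17=r; c(2)→15·2+15≡19=t; t(19)→15·19+15≡14=o; o(14)→15·14+15≡17=r; r(17)→15·17+15≡10=k (all mod 26).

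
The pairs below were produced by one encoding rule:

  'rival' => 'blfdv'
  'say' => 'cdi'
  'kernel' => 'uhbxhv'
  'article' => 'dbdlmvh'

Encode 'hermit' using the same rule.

rhbwld

The shift depends on letter class: consonant r→b is +10, but vowel i→l is +3. The rule splits by letter class: vowels +3, consonants +10.
On hermit: h(cons)+10=r, e(vowel)+3=h, r(cons)+10=b, m(cons)+10=w, i(vowel)+3=l, t(cons)+10=d.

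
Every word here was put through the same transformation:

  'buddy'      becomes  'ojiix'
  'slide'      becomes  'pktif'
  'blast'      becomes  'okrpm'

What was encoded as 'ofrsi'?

Treating letters as 0–25, the rule is x ↦ 23x + 17 (mod 26).
Undoing it on ofrsi: o(14)→17·(14−17)≡1=b; f(5)→17·(5−17)≡4=e; r(17)→17·(17−17)≡0=a; s(18)→17·(18−17)≡17=r; i(8)→17·(8−17)≡3=d (all mod 26).

beard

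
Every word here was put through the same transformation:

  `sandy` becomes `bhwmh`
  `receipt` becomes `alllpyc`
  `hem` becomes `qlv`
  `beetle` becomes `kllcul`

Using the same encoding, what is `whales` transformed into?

fqhulb

Vowels shift forward by 7 and consonants shift forward by 9.
For whales: w(cons)+9=f, h(cons)+9=q, a(vowel)+7=h, l(cons)+9=u, e(vowel)+7=l, s(cons)+9=b.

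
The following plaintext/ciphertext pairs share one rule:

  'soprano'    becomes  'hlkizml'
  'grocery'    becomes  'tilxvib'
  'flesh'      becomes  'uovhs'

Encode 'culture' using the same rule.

Each letter is replaced by its mirror in the alphabet: a↔z, b↔y, c↔x, and so on (the Atbash cipher).
Applying it to culture: c↔x, u↔f, l↔o, t↔g, u↔f, r↔i, e↔v.

xfogfiv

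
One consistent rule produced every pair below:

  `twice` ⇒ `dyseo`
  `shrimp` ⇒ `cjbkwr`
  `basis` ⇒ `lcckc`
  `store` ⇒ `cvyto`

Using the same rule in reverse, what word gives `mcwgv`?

Shifts by position in twice: pos 0: t→d (+10), pos 1: w→y (+2), pos 2: i→s (+10), pos 3: c→e (+2) — repeating every 2. A repeating key of period 2 is used — shifts +10, +2 over and over.
Reversing it on mcwgv: m−10=c, c−2=a, w−10=m, g−2=e, v−10=l.

camel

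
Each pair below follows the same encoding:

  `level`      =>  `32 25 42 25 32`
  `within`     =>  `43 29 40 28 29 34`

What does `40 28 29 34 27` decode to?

thing

l is letter #12 and maps to 32: an offset of 20. Each letter is replaced by its alphabet position (a=1..z=26) + 20.
Undoing it on 40 28 29 34 27: 40→(40−20)÷1=20=t, 28→(28−20)÷1=8=h, 29→(29−20)÷1=9=i, 34→(34−20)÷1=14=n, 27→(27−20)÷1=7=g.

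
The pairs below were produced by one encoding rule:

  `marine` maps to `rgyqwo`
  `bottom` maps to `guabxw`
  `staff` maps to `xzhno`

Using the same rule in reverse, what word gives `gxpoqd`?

In marine: m→r is +5, a→g is +6, r→y is +7, i→q is +8 — the shift increases by 1 each position. The shift increases by 1 at each position, starting from +5: 5, 6, 7, ….
Reversing it on gxpoqd: g−5=b, x−6=r, p−7=i, o−8=g, q−9=h, d−10=t.

bright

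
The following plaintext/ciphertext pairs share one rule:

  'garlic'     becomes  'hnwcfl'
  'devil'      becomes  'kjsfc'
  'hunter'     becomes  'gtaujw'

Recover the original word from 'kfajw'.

diner

g(6)→h(7) and a(0)→n(13) fit y≡25x+13 (mod 26); the inverse of 25 mod 26 is 25. Each letter's alphabet position (a=0..z=25) is mapped through 25·x+13 mod 26 — an affine cipher.
Reversing it on kfajw: k(10)→25·(10−13)≡3=d; f(5)→25·(5−13)≡8=i; a(0)→25·(0−13)≡13=n; j(9)→25·(9−13)≡4=e; w(22)→25·(22−13)≡17=r (all mod 26).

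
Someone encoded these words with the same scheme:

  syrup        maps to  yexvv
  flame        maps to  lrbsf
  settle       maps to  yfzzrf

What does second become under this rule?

The shift depends on letter class: consonant s→y is +6, but vowel u→v is +1. Two shifts are in play — +1 for a/e/i/o/u, +6 for every other letter.
For second: s(cons)+6=y, e(vowel)+1=f, c(cons)+6=i, o(vowel)+1=p, n(cons)+6=t, d(cons)+6=j.

yfiptj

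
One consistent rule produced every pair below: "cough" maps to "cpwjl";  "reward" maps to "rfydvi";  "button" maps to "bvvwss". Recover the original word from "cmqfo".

In cough: c→c is +0, o→p is +1, u→w is +2, g→j is +3 — the shift increases by 1 each position. The shift increases by 1 at each position, starting from +0: 0, 1, 2, ….
Decoding cmqfo: c−0=c, m−1=l, q−2=o, f−3=c, o−4=k.

clock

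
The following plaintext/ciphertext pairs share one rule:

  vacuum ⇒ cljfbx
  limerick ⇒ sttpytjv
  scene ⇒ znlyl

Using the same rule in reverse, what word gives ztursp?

The shifts repeat in a cycle of length 2: positions 0,1,… shift by +7, +11, then the pattern repeats.
Reversing it on ztursp: z−7=s, t−11=i, u−7=n, r−11=g, s−7=l, p−11=e.

single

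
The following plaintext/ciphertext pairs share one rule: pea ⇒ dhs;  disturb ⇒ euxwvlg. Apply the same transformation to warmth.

The output letters match the input read backwards, each shifted +3: pea reversed is aep. Read the word backwards and shift each letter +3.
On warmth: reverse → htmraw; then shift: h+3=k, t+3=w, m+3=p, r+3=u, a+3=d, w+3=z.

kwpudz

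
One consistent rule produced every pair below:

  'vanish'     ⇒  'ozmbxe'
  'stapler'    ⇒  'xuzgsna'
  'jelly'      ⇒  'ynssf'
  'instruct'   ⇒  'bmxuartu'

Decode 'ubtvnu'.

v(21)→o(14) and a(0)→z(25) fit y≡23x+25 (mod 26); the inverse of 23 mod 26 is 17. Treating letters as 0–25, the rule is x ↦ 23x + 25 (mod 26).
Reversing it on ubtvnu: u(20)→17·(20−25)≡19=t; b(1)→17·(1−25)≡8=i; t(19)→17·(19−25)≡2=c; v(21)→17·(21−25)≡10=k; n(13)→17·(13−25)≡4=e; u(20)→17·(20−25)≡19=t (all mod 26).

ticket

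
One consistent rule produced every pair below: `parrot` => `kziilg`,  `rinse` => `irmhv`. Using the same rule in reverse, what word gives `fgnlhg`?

utmost

Each pair mirrors across the alphabet (p↔k, a↔z, r↔i): positions sum to 25. This is the alphabet-reversal cipher (Atbash): a becomes z, b becomes y, etc.
Reversing it on fgnlhg: f↔u, g↔t, n↔m, l↔o, h↔s, g↔t.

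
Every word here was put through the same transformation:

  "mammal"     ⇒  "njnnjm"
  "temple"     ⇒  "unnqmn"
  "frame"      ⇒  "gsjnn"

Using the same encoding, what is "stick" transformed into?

The shift depends on letter class: consonant m→n is +1, but vowel a→j is +9. The rule splits by letter class: vowels +9, consonants +1.
For stick: s(cons)+1=t, t(cons)+1=u, i(vowel)+9=r, c(cons)+1=d, k(cons)+1=l.

turdl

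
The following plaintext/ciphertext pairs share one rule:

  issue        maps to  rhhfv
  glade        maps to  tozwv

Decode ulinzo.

formal

Each pair mirrors across the alphabet (i↔r, s↔h, s↔h): positions sum to 25. This is the alphabet-reversal cipher (Atbash): a becomes z, b becomes y, etc.
Reversing it on ulinzo: u↔f, l↔o, i↔r, n↔m, z↔a, o↔l.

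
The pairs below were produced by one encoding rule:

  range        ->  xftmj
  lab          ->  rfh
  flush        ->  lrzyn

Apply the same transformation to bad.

hfj

The shift depends on letter class: consonant r→x is +6, but vowel a→f is +5. Two shifts are in play — +5 for a/e/i/o/u, +6 for every other letter.
Applying it to bad: b(cons)+6=h, a(vowel)+5=f, d(cons)+6=j.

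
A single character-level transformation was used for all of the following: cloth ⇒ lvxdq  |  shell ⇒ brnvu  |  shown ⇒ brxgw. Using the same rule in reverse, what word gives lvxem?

It's a Vigenère-style cipher with numeric key [9,10]: position i shifts by key[i mod 2].
Decoding lvxem: l−9=c, v−10=l, x−9=o, e−10=u, m−9=d.

cloud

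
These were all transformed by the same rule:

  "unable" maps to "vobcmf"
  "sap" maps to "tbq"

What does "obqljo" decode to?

Compare letters: u→v is +1, n→o is +1, a→b is +1 — a constant shift. Every letter moves 1 place later in the alphabet, wrapping around z→a.
Decoding obqljo: o−1=n, b−1=a, q−1=p, l−1=k, j−1=i, o−1=n.

napkin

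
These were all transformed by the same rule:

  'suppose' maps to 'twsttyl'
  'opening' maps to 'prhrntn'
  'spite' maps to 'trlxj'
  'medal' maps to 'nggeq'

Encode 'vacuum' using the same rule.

wcfyzs

In suppose: s→t is +1, u→w is +2, p→s is +3, p→t is +4 — the shift increases by 1 each position. The shift increases by 1 at each position, starting from +1: 1, 2, 3, ….
On vacuum: v+1=w, a+2=c, c+3=f, u+4=y, u+5=z, m+6=s.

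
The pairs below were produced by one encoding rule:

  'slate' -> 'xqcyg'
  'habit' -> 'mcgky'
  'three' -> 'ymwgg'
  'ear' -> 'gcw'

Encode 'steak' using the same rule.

The shift depends on letter class: consonant s→x is +5, but vowel a→c is +2. Two shifts are in play — +2 for a/e/i/o/u, +5 for every other letter.
For steak: s(cons)+5=x, t(cons)+5=y, e(vowel)+2=g, a(vowel)+2=c, k(cons)+5=p.

xygcp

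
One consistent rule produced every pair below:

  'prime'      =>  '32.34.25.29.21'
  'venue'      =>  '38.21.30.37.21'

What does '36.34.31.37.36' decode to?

trout

p is letter #16 and maps to 32: an offset of 16. The number is (letter's place in the alphabet, a=1) + 16.
Undoing it on 36.34.31.37.36: 36→(36−16)÷1=20=t, 34→(34−16)÷1=18=r, 31→(31−16)÷1=15=o, 37→(37−16)÷1=21=u, 36→(36−16)÷1=20=t.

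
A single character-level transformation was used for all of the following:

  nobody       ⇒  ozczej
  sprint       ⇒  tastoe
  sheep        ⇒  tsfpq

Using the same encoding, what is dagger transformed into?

elhrfc

Shifts by position in nobody: pos 0: n→o (+1), pos 1: o→z (+11), pos 2: b→c (+1), pos 3: o→z (+11) — repeating every 2. A repeating key of period 2 is used — shifts +1, +11 over and over.
For dagger: d+1=e, a+11=l, g+1=h, g+11=r, e+1=f, r+11=c.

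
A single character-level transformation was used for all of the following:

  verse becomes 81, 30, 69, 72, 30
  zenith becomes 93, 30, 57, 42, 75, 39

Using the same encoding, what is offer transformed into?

The formula is n = 3×(alphabet index, a=1) + 15.
Applying it to offer: o=15→60, f=6→33, f=6→33, e=5→30, r=18→69.

60, 33, 33, 30, 69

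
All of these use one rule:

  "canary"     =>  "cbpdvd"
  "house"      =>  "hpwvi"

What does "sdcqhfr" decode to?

The shift increases by 1 at each position, starting from +0: 0, 1, 2, ….
Undoing it on sdcqhfr: s−0=s, d−1=c, c−2=a, q−3=n, h−4=d, f−5=a, r−6=l.

scandal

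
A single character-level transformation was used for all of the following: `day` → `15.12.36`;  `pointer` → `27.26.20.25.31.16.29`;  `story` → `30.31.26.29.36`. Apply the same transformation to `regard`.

d is letter #4 and maps to 15: an offset of 11. The number is (letter's place in the alphabet, a=1) + 11.
Applying it to regard: r=18→29, e=5→16, g=7→18, a=1→12, r=18→29, d=4→15.

29.16.18.12.29.15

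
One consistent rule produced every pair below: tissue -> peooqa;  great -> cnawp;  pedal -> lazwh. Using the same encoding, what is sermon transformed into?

Each letter is shifted forward by 22 in the alphabet (a Caesar shift of +22).
On sermon: s+22=o, e+22=a, r+22=n, m+22=i, o+22=k, n+22=j.

oanikj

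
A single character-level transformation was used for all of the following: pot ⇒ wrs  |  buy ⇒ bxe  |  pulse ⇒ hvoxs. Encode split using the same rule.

The output letters match the input read backwards, each shifted +3: pot reversed is top. Two steps: reverse the string, then apply a Caesar shift of +3.
Applying it to split: reverse → tilps; then shift: t+3=w, i+3=l, l+3=o, p+3=s, s+3=v.

wlosv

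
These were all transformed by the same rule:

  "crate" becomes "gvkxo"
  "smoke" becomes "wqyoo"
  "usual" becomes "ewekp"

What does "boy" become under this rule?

fyc

The shift depends on letter class: consonant c→g is +4, but vowel a→k is +10. Two shifts are in play — +10 for a/e/i/o/u, +4 for every other letter.
On boy: b(cons)+4=f, o(vowel)+10=y, y(cons)+4=c.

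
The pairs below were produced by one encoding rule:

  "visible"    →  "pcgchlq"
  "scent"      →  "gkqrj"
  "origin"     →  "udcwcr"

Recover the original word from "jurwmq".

tongue

v(21)→p(15) and i(8)→c(2) fit y≡3x+4 (mod 26); the inverse of 3 mod 26 is 9. Each letter's alphabet position (a=0..z=25) is mapped through 3·x+4 mod 26 — an affine cipher.
Decoding jurwmq: j(9)→9·(9−4)≡19=t; u(20)→9·(20−4)≡14=o; r(17)→9·(17−4)≡13=n; w(22)→9·(22−4)≡6=g; m(12)→9·(12−4)≡20=u; q(16)→9·(16−4)≡4=e (all mod 26).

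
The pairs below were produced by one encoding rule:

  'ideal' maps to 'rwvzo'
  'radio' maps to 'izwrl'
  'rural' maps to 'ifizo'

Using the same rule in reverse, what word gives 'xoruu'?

Each pair mirrors across the alphabet (i↔r, d↔w, e↔v): positions sum to 25. Each letter is replaced by its mirror in the alphabet: a↔z, b↔y, c↔x, and so on (the Atbash cipher).
Decoding xoruu: x↔c, o↔l, r↔i, u↔f, u↔f.

cliff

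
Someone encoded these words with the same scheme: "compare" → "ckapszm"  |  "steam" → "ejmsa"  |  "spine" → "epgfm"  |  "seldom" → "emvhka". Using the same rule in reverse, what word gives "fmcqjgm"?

necktie

Each letter's alphabet position (a=0..z=25) is mapped through 5·x+18 mod 26 — an affine cipher.
Reversing it on fmcqjgm: f(5)→21·(5−18)≡13=n; m(12)→21·(12−18)≡4=e; c(2)→21·(2−18)≡2=c; q(16)→21·(16−18)≡10=k; j(9)→21·(9−18)≡19=t; g(6)→21·(6−18)≡8=i; m(12)→21·(12−18)≡4=e (all mod 26).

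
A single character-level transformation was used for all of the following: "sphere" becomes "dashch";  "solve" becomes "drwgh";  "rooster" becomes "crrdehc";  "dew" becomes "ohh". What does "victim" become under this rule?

Vowels shift forward by 3 and consonants shift forward by 11.
Applying it to victim: v(cons)+11=g, i(vowel)+3=l, c(cons)+11=n, t(cons)+11=e, i(vowel)+3=l, m(cons)+11=x.

glnelx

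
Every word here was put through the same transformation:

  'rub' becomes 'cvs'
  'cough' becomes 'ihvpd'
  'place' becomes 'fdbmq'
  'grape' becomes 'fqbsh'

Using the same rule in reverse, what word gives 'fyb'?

axe

The output letters match the input read backwards, each shifted +1: rub reversed is bur. The word is reversed, then every letter is shifted forward by 1.
Reversing it on fyb: shift back: f−1=e, y−1=x, b−1=a → exa; then reverse → axe.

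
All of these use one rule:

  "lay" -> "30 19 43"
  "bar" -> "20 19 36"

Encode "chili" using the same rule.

21 26 27 30 27

l is letter #12 and maps to 30: an offset of 18. Letters become their 1-based position plus 18 (so a→19, b→20, …).
For chili: c=3→21, h=8→26, i=9→27, l=12→30, i=9→27.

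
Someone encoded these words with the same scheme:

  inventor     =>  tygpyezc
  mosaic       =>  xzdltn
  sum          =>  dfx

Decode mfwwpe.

bullet

Compare letters: i→t is +11, n→y is +11, v→g is +11 — a constant shift. This is a Caesar cipher with shift 11.
Reversing it on mfwwpe: m−11=b, f−11=u, w−11=l, w−11=l, p−11=e, e−11=t.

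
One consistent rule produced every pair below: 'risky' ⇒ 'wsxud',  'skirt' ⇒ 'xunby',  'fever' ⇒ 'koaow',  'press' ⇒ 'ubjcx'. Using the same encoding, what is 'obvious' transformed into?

tlastex

Shifts by position in risky: pos 0: r→w (+5), pos 1: i→s (+10), pos 2: s→x (+5), pos 3: k→u (+10) — repeating every 2. A repeating key of period 2 is used — shifts +5, +10 over and over.
On obvious: o+5=t, b+10=l, v+5=a, i+10=s, o+5=t, u+10=e, s+5=x.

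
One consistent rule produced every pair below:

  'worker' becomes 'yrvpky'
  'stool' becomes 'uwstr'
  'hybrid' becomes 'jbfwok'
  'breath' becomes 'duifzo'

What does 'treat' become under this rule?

In worker: w→y is +2, o→r is +3, r→v is +4, k→p is +5 — the shift increases by 1 each position. Letter i (0-indexed) is shifted by i+2, so successive shifts are 2, 3, 4, ….
Applying it to treat: t+2=v, r+3=u, e+4=i, a+5=f, t+6=z.

vuifz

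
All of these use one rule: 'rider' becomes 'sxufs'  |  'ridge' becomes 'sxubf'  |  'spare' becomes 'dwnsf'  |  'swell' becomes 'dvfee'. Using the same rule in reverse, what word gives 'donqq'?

r(17)→s(18) and i(8)→x(23) fit y≡11x+13 (mod 26); the inverse of 11 mod 26 is 19. This is an affine cipher: with a=0,…,z=25, each position x becomes (11x+13) mod 26.
Decoding donqq: d(3)→19·(3−13)≡18=s; o(14)→19·(14−13)≡19=t; n(13)→19·(13−13)≡0=a; q(16)→19·(16−13)≡5=f; q(16)→19·(16−13)≡5=f (all mod 26).

staff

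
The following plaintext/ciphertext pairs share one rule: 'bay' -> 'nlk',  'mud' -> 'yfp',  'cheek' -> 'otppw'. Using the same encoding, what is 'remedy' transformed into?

dpyppk

The shift depends on letter class: consonant b→n is +12, but vowel a→l is +11. The rule splits by letter class: vowels +11, consonants +12.
For remedy: r(cons)+12=d, e(vowel)+11=p, m(cons)+12=y, e(vowel)+11=p, d(cons)+12=p, y(cons)+12=k.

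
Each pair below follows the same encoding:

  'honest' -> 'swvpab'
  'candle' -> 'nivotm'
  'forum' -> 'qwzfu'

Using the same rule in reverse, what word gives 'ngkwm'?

cycle

Shifts by position in honest: pos 0: h→s (+11), pos 1: o→w (+8), pos 2: n→v (+8), pos 3: e→p (+11), pos 4: s→a (+8), pos 5: t→b (+8) — repeating every 3. A repeating key of period 3 is used — shifts +11, +8, +8 over and over.
Decoding ngkwm: n−11=c, g−8=y, k−8=c, w−11=l, m−8=e.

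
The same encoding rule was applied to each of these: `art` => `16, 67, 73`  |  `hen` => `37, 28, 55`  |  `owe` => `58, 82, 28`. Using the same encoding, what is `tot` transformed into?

a(#1)→16 and r(#18)→67: differences scale by 3, so n = 3·pos + 13. Each letter becomes 3×(its alphabet position, a=1..z=26) + 13.
For tot: t=20→73, o=15→58, t=20→73.

73, 58, 73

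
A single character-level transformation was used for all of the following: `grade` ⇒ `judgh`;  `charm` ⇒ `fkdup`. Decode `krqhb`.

honey

Compare letters: g→j is +3, r→u is +3, a→d is +3 — a constant shift. Every letter moves 3 places later in the alphabet, wrapping around z→a.
Undoing it on krqhb: k−3=h, r−3=o, q−3=n, h−3=e, b−3=y.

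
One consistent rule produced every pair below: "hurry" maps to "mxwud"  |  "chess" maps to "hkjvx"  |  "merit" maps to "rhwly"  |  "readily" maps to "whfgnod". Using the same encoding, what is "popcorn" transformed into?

uruftus

Shifts by position in hurry: pos 0: h→m (+5), pos 1: u→x (+3), pos 2: r→w (+5), pos 3: r→u (+3) — repeating every 2. A repeating key of period 2 is used — shifts +5, +3 over and over.
Applying it to popcorn: p+5=u, o+3=r, p+5=u, c+3=f, o+5=t, r+3=u, n+5=s.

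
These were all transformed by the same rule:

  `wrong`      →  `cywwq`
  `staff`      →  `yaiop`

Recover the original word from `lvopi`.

foggy

In wrong: w→c is +6, r→y is +7, o→w is +8, n→w is +9 — the shift increases by 1 each position. Each letter shifts forward by (position + 6), i.e. 6, 7, 8, … — the shift grows by one for each successive letter.
Reversing it on lvopi: l−6=f, v−7=o, o−8=g, p−9=g, i−10=y.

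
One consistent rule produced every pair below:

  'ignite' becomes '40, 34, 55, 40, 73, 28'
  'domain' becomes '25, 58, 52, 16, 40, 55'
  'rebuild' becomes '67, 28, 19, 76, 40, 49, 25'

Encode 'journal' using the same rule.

43, 58, 76, 67, 55, 16, 49

i(#9)→40 and g(#7)→34: differences scale by 3, so n = 3·pos + 13. With a=1..z=26, the number is 3·pos + 13.
On journal: j=10→43, o=15→58, u=21→76, r=18→67, n=14→55, a=1→16, l=12→49.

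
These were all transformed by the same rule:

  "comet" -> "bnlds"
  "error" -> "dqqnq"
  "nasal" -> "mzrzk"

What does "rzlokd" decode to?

sample

Compare letters: c→b is +25, o→n is +25, m→l is +25 — a constant shift. Each letter is shifted forward by 25 in the alphabet (a Caesar shift of +25).
Undoing it on rzlokd: r−25=s, z−25=a, l−25=m, o−25=p, k−25=l, d−25=e.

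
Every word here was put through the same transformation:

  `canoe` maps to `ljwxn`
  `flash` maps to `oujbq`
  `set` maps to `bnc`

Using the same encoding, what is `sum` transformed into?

Each letter is shifted forward by 9 in the alphabet (a Caesar shift of +9).
For sum: s+9=b, u+9=d, m+9=v.

bdv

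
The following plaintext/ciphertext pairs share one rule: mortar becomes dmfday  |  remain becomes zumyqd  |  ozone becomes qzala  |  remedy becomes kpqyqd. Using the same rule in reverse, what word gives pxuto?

The output letters match the input read backwards, each shifted +12: mortar reversed is ratrom. Read the word backwards and shift each letter +12.
Undoing it on pxuto: shift back: p−12=d, x−12=l, u−12=i, t−12=h, o−12=c → dlihc; then reverse → child.

child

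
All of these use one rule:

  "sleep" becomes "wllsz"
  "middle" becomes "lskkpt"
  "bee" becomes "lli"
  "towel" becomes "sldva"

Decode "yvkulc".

vendor

The word is reversed, then every letter is shifted forward by 7.
Undoing it on yvkulc: shift back: y−7=r, v−7=o, k−7=d, u−7=n, l−7=e, c−7=v → rodnev; then reverse → vendor.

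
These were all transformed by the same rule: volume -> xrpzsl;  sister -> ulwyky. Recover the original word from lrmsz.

The shift increases by 1 at each position, starting from +2: 2, 3, 4, ….
Undoing it on lrmsz: l−2=j, r−3=o, m−4=i, s−5=n, z−6=t.

joint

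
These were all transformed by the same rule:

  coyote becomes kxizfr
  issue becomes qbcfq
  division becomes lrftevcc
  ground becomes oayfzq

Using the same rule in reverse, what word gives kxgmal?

In coyote: c→k is +8, o→x is +9, y→i is +10, o→z is +11 — the shift increases by 1 each position. The shift increases by 1 at each position, starting from +8: 8, 9, 10, ….
Reversing it on kxgmal: k−8=c, x−9=o, g−10=w, m−11=b, a−12=o, l−13=y.

cowboy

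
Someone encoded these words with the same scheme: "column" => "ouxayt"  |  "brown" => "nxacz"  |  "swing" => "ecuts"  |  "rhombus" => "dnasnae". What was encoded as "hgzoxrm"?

vanilla

A repeating key of period 2 is used — shifts +12, +6 over and over.
Undoing it on hgzoxrm: h−12=v, g−6=a, z−12=n, o−6=i, x−12=l, r−6=l, m−12=a.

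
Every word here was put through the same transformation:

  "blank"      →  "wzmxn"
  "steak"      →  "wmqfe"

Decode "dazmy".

manor

The output letters match the input read backwards, each shifted +12: blank reversed is knalb. The word is reversed, then every letter is shifted forward by 12.
Reversing it on dazmy: shift back: d−12=r, a−12=o, z−12=n, m−12=a, y−12=m → ronam; then reverse → manor.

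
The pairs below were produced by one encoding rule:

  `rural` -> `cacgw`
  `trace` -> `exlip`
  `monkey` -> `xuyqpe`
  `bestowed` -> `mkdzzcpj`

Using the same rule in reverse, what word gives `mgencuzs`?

bathroom

Shifts by position in rural: pos 0: r→c (+11), pos 1: u→a (+6), pos 2: r→c (+11), pos 3: a→g (+6) — repeating every 2. The shifts repeat in a cycle of length 2: positions 0,1,… shift by +11, +6, then the pattern repeats.
Undoing it on mgencuzs: m−11=b, g−6=a, e−11=t, n−6=h, c−11=r, u−6=o, z−11=o, s−6=m.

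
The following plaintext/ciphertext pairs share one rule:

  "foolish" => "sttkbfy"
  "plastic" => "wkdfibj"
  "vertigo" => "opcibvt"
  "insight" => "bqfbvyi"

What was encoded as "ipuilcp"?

texture

Treating letters as 0–25, the rule is x ↦ 3x + 3 (mod 26).
Undoing it on ipuilcp: i(8)→9·(8−3)≡19=t; p(15)→9·(15−3)≡4=e; u(20)→9·(20−3)≡23=x; i(8)→9·(8−3)≡19=t; l(11)→9·(11−3)≡20=u; c(2)→9·(2−3)≡17=r; p(15)→9·(15−3)≡4=e (all mod 26).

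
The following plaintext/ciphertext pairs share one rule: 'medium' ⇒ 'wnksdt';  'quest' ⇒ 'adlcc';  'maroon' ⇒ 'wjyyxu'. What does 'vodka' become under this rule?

fxkuj

It's a Vigenère-style cipher with numeric key [10,9,7]: position i shifts by key[i mod 3].
Applying it to vodka: v+10=f, o+9=x, d+7=k, k+10=u, a+9=j.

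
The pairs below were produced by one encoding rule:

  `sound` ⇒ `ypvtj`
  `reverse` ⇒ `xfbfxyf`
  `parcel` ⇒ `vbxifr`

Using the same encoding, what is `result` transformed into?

xfyvrz

The shift depends on letter class: consonant s→y is +6, but vowel o→p is +1. Vowels shift forward by 1 and consonants shift forward by 6.
Applying it to result: r(cons)+6=x, e(vowel)+1=f, s(cons)+6=y, u(vowel)+1=v, l(cons)+6=r, t(cons)+6=z.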